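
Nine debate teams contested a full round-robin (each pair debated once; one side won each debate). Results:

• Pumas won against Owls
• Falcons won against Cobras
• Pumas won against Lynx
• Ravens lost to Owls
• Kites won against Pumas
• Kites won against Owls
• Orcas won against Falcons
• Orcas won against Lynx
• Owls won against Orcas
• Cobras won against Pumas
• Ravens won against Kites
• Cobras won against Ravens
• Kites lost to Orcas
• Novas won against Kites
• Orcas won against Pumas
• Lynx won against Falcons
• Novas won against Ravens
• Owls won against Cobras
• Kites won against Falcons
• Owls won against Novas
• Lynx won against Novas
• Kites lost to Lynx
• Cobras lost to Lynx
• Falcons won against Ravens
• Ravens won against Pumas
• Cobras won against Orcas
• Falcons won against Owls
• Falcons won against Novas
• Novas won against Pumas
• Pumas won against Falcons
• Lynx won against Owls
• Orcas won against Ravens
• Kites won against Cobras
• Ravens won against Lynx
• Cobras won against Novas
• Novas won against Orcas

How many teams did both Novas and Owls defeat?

2

Novas beat: Pumas, Ravens, Orcas, Kites.
Owls beat: Ravens, Cobras, Novas, Orcas.
Both beat: Ravens, Orcas — 2.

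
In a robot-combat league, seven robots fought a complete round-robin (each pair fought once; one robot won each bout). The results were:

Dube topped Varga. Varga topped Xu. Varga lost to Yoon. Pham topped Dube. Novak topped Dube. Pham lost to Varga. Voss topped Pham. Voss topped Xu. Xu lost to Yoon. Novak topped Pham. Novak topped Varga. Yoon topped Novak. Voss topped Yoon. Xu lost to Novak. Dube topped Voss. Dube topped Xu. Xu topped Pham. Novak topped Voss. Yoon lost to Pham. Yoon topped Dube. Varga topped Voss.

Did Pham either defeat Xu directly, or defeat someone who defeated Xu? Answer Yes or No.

Yes

Pham did not beat Xu directly.
Pham beat Yoon, Dube. Of those, Yoon beat Xu.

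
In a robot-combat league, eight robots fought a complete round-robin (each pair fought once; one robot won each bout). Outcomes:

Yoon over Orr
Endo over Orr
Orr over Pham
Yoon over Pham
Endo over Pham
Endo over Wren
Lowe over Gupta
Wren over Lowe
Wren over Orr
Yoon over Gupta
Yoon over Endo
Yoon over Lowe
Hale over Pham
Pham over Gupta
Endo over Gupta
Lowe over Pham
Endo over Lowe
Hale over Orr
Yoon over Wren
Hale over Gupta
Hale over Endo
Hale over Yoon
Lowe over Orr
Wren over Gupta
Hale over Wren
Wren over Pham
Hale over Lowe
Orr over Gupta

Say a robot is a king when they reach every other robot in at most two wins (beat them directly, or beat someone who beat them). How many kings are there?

Yoon cannot reach Hale in two steps.
Gupta cannot reach Yoon, Wren, Endo, Pham, Orr, Lowe, Hale in two steps.
Wren cannot reach Yoon, Endo, Hale in two steps.
Endo cannot reach Yoon, Hale in two steps.
Pham cannot reach Yoon, Wren, Endo, Orr, Lowe, Hale in two steps.
Orr cannot reach Yoon, Wren, Endo, Lowe, Hale in two steps.
Lowe cannot reach Yoon, Wren, Endo, Hale in two steps.
Hale reaches everyone (king).
Kings: Hale — 1.

1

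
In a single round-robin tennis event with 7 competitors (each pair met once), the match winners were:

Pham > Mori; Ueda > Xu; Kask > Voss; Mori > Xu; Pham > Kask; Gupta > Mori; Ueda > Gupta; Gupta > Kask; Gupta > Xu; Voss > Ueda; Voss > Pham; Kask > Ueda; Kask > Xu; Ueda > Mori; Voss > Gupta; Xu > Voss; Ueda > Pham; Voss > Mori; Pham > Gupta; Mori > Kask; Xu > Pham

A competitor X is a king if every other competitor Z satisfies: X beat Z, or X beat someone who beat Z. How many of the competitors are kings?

6

Pham reaches everyone (king).
Ueda reaches everyone (king).
Xu reaches everyone (king).
Mori cannot reach Gupta in two steps.
Voss reaches everyone (king).
Gupta reaches everyone (king).
Kask reaches everyone (king).
Kings: Pham, Ueda, Xu, Voss, Gupta, Kask — 6.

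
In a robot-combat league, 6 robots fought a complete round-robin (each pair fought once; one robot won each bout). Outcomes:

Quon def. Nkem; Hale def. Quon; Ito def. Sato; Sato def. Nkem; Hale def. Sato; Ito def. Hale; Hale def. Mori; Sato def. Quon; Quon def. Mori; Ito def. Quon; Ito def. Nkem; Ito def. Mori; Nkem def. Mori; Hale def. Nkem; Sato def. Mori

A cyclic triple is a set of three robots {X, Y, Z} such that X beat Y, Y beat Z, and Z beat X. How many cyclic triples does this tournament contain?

Of the C(6,3) = 20 triples, the cyclic ones are: none.
That is 0.

0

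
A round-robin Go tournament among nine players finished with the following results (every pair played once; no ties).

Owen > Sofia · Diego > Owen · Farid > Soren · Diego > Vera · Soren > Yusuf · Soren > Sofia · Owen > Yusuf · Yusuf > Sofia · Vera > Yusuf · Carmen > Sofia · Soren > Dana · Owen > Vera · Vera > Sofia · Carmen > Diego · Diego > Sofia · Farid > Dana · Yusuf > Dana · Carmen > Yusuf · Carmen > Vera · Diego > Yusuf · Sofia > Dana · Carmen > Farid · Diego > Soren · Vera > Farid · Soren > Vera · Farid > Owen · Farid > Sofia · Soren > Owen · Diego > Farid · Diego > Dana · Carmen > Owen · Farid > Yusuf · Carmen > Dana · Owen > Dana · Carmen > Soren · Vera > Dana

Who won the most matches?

Carmen

Win totals: Dana 0, Sofia 1, Farid 5, Diego 7, Owen 4, Carmen 8, Soren 5, Yusuf 2, Vera 4.
Carmen leads with 8 wins (next highest: 7).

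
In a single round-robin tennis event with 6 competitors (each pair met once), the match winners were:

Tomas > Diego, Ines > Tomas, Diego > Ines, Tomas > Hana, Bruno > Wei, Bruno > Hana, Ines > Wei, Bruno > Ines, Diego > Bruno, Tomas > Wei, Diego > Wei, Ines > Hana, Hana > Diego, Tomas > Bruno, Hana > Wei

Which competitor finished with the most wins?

Win totals: Wei 0, Bruno 3, Diego 3, Ines 3, Tomas 4, Hana 2.
Tomas leads with 4 wins (next highest: 3).

Tomas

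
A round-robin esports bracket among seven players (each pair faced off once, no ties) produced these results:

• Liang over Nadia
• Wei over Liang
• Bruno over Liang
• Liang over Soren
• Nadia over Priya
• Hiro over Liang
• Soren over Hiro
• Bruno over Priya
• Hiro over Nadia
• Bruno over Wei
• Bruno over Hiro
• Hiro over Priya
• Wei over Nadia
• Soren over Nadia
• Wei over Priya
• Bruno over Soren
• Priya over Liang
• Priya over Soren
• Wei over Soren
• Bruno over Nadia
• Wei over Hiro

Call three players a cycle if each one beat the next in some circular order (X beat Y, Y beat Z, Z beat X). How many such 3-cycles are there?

Win totals: Soren 2, Liang 2, Nadia 1, Priya 2, Bruno 6, Hiro 3, Wei 5.
A player with w wins dominates both others in C(w,2) triples; summing gives 1 + 1 + 0 + 1 + 15 + 3 + 10 = 31 transitive triples.
Total triples C(7,3) = 35, so cyclic triples = 35 − 31 = 4.

4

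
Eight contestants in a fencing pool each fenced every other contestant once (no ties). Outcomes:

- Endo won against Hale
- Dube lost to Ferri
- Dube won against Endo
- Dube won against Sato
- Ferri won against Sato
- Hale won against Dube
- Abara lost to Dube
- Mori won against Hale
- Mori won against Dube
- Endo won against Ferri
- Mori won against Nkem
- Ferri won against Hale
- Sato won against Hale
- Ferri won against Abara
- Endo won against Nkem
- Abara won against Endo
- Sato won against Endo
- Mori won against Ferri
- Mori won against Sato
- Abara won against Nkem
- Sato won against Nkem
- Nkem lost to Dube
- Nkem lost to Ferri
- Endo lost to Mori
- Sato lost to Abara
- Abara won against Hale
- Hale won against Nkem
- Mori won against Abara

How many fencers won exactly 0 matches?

Win totals: Sato 3, Hale 2, Nkem 0, Dube 4, Abara 4, Mori 7, Ferri 5, Endo 3.
Exactly 0: Nkem — 1 fencer.

1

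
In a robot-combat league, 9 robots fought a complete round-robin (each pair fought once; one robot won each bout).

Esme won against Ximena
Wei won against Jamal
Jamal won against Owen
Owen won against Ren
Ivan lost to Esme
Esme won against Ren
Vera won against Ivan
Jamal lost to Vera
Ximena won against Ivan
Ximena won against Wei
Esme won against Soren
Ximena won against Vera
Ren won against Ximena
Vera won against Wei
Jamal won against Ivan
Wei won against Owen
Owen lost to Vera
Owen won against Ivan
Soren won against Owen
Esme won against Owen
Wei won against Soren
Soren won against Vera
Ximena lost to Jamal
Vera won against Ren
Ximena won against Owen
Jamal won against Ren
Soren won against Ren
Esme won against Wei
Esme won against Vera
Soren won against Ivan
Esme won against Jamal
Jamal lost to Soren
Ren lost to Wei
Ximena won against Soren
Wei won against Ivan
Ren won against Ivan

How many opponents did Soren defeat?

5

Soren's results: beat Jamal, Ivan, Vera, Ren, Owen; lost to Esme, Wei, Ximena.
That is 5 wins.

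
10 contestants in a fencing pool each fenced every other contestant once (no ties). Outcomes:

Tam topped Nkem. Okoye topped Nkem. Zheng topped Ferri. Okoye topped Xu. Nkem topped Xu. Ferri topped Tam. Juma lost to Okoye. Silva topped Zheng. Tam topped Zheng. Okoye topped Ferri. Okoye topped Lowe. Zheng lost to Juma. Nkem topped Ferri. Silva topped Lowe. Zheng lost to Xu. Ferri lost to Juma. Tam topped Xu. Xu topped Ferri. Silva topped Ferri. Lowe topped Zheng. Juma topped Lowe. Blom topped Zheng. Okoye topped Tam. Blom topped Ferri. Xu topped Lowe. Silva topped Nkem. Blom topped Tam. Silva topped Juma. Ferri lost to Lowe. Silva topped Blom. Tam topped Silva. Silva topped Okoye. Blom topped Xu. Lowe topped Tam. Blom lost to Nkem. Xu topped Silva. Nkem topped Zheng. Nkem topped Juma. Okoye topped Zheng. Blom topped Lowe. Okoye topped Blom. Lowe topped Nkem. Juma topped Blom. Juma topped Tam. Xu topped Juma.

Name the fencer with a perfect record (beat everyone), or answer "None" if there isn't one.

Highest win total is Okoye with 8 (out of 9 possible).
Okoye lost to Silva, so no fencer went undefeated.

None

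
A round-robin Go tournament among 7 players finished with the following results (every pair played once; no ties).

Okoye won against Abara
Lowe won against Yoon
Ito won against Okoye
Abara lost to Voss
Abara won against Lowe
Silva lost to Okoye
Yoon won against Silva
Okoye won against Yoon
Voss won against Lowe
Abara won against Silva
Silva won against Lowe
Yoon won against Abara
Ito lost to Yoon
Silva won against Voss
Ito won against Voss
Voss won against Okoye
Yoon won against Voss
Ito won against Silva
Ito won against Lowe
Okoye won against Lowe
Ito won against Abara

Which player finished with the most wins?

Win totals: Ito 5, Lowe 1, Yoon 4, Okoye 4, Voss 3, Silva 2, Abara 2.
Ito leads with 5 wins (next highest: 4).

Ito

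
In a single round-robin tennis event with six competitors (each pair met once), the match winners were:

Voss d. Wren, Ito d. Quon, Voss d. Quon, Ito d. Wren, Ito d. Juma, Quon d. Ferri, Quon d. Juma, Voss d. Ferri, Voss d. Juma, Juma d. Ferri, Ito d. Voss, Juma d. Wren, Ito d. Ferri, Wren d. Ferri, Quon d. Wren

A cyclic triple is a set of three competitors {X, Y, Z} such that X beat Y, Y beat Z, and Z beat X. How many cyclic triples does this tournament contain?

0

Win totals: Ito 5, Juma 2, Ferri 0, Voss 4, Quon 3, Wren 1.
A competitor with w wins dominates both others in C(w,2) triples; summing gives 10 + 1 + 0 + 6 + 3 + 0 = 20 transitive triples.
Total triples C(6,3) = 20, so cyclic triples = 20 − 20 = 0.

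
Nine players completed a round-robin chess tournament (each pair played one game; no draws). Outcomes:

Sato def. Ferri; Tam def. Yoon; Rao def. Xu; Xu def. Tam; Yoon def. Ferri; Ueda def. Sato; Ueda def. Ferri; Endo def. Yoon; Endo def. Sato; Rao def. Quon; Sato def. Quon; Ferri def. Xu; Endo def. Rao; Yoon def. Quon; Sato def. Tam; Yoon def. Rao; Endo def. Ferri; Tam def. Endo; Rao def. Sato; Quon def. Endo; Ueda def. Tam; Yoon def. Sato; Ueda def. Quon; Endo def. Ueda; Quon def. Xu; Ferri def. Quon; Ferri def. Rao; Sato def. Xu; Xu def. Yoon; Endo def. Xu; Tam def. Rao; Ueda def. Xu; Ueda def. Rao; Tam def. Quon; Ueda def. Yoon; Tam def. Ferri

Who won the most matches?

Ueda

Win totals: Rao 3, Tam 5, Quon 2, Ferri 3, Endo 6, Xu 2, Sato 4, Yoon 4, Ueda 7.
Ueda leads with 7 wins (next highest: 6).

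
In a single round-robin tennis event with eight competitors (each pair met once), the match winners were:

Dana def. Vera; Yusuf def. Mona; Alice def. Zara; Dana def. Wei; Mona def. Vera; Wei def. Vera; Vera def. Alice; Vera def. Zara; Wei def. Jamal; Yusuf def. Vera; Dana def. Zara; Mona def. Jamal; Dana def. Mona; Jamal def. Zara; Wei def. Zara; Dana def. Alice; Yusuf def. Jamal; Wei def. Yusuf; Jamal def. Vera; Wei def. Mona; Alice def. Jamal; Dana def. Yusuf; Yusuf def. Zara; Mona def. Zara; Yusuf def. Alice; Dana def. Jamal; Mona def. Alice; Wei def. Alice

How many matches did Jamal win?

Jamal's results: beat Zara, Vera; lost to Dana, Alice, Mona, Wei, Yusuf.
That is 2 wins.

2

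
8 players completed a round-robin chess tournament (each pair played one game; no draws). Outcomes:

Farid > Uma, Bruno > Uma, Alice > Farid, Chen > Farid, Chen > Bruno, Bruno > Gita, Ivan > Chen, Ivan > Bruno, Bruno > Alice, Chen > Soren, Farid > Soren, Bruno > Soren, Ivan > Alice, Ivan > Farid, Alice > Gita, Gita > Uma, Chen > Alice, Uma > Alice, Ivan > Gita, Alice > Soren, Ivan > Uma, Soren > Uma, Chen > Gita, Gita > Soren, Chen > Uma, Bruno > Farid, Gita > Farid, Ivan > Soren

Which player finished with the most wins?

Win totals: Bruno 5, Farid 2, Gita 3, Ivan 7, Chen 6, Alice 3, Soren 1, Uma 1.
Ivan leads with 7 wins (next highest: 6).

Ivan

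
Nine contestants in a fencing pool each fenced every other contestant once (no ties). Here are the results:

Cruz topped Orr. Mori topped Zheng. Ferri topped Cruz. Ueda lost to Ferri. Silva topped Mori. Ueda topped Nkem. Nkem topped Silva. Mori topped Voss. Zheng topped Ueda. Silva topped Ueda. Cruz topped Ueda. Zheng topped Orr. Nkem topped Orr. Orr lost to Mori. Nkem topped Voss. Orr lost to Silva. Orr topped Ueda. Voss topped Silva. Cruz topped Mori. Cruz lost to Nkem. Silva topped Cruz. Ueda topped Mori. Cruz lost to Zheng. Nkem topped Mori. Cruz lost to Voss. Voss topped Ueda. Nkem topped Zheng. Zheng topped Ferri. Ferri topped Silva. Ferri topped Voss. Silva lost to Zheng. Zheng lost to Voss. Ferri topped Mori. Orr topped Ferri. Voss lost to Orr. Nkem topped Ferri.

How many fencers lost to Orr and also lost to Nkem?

Orr beat: Ueda, Voss, Ferri.
Nkem beat: Zheng, Cruz, Orr, Voss, Ferri, Silva, Mori.
Both beat: Voss, Ferri — 2.

2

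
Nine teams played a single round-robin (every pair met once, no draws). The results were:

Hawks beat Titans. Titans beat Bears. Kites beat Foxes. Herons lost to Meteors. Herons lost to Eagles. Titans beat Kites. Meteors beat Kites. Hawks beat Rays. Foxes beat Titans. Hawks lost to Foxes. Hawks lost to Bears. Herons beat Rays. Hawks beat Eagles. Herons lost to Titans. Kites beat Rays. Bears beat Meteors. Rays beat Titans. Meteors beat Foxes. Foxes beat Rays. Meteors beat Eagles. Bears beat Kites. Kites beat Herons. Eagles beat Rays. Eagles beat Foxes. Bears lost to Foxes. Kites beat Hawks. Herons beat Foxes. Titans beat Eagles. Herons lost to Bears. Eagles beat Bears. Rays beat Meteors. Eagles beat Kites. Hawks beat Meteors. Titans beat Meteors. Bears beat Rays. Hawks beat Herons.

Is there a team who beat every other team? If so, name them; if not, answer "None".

Highest win total is Titans with 5 (out of 8 possible).
Titans lost to Rays, Foxes, Hawks, so no team went undefeated.

None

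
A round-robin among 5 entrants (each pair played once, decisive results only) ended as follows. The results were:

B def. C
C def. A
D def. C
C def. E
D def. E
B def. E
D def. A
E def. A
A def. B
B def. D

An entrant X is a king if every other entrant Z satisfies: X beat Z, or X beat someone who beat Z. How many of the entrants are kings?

3

A reaches everyone (king).
B reaches everyone (king).
C cannot reach D in two steps.
D reaches everyone (king).
E cannot reach C, D in two steps.
Kings: A, B, D — 3.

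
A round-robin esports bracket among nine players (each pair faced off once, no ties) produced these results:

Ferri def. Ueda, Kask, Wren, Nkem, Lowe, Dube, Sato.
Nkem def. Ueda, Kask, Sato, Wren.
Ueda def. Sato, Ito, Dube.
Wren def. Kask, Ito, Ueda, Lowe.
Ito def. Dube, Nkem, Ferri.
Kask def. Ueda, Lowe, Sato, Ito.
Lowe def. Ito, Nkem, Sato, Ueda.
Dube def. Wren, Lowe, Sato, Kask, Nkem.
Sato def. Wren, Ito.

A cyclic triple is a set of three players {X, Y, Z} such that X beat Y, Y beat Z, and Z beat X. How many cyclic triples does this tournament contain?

22

Win totals: Sato 2, Dube 5, Ueda 3, Ito 3, Kask 4, Lowe 4, Wren 4, Nkem 4, Ferri 7.
A player with w wins dominates both others in C(w,2) triples; summing gives 1 + 10 + 3 + 3 + 6 + 6 + 6 + 6 + 21 = 62 transitive triples.
Total triples C(9,3) = 84, so cyclic triples = 84 − 62 = 22.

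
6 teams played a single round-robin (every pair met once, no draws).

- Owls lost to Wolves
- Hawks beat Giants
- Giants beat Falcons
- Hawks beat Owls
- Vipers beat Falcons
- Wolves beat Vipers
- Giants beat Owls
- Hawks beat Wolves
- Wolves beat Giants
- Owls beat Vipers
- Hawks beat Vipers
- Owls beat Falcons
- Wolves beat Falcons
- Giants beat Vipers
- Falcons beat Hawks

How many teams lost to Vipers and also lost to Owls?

Vipers beat: Falcons.
Owls beat: Falcons, Vipers.
Both beat: Falcons — 1.

1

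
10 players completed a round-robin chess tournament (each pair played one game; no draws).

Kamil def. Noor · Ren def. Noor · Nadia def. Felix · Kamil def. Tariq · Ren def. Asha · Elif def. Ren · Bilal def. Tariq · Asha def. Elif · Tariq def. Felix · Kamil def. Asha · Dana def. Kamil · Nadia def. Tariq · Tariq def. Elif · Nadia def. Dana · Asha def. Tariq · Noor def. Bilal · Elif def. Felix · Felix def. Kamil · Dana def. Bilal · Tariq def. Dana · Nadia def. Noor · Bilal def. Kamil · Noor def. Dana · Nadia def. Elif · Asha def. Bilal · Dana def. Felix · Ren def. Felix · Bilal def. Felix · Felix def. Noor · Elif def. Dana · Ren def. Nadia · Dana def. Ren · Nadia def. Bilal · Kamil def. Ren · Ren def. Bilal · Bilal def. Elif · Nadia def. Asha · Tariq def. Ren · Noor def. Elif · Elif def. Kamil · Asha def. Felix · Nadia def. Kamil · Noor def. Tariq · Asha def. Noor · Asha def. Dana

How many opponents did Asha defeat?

6

Asha's results: beat Elif, Dana, Tariq, Bilal, Noor, Felix; lost to Ren, Kamil, Nadia.
That is 6 wins.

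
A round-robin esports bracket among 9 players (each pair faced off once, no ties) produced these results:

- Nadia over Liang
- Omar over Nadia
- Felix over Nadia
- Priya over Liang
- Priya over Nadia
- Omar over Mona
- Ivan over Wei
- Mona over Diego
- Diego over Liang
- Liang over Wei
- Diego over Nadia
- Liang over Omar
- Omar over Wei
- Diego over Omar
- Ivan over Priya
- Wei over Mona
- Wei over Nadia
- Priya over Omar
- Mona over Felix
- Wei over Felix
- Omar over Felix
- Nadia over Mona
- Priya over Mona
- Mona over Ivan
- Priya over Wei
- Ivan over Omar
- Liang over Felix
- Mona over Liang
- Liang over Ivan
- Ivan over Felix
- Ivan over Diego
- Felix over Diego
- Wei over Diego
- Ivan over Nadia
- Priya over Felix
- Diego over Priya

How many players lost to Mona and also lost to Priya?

2

Mona beat: Ivan, Felix, Diego, Liang.
Priya beat: Nadia, Omar, Wei, Felix, Mona, Liang.
Both beat: Felix, Liang — 2.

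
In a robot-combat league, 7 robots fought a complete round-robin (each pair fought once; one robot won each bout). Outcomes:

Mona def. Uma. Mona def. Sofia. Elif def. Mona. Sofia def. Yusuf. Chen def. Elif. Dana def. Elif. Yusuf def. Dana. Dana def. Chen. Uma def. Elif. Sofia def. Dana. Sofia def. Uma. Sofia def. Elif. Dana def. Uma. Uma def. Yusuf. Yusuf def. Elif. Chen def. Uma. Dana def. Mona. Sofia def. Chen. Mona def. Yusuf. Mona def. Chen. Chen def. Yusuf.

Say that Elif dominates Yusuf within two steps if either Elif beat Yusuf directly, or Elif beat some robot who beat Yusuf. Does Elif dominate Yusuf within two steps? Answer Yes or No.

Elif did not beat Yusuf directly.
Elif beat Mona. Of those, Mona beat Yusuf.

Yes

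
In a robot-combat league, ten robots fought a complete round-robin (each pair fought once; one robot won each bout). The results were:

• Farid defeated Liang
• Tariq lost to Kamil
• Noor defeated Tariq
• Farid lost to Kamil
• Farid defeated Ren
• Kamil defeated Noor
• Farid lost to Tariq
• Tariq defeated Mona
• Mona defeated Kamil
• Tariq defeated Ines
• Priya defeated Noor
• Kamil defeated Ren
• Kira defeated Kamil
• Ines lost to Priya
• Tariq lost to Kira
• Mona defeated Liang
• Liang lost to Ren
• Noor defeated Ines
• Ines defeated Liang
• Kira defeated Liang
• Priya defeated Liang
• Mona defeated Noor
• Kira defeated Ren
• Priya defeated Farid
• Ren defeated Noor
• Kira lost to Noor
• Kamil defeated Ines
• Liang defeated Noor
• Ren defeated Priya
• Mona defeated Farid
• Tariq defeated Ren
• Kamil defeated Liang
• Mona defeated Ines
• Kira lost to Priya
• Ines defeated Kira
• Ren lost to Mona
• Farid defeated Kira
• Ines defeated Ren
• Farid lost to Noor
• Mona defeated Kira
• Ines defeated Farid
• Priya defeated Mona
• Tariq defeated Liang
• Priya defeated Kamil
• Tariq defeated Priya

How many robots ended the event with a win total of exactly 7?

Win totals: Noor 4, Mona 7, Ines 4, Kira 4, Ren 3, Tariq 6, Kamil 6, Farid 3, Priya 7, Liang 1.
Exactly 7: Mona, Priya — 2 robots.

2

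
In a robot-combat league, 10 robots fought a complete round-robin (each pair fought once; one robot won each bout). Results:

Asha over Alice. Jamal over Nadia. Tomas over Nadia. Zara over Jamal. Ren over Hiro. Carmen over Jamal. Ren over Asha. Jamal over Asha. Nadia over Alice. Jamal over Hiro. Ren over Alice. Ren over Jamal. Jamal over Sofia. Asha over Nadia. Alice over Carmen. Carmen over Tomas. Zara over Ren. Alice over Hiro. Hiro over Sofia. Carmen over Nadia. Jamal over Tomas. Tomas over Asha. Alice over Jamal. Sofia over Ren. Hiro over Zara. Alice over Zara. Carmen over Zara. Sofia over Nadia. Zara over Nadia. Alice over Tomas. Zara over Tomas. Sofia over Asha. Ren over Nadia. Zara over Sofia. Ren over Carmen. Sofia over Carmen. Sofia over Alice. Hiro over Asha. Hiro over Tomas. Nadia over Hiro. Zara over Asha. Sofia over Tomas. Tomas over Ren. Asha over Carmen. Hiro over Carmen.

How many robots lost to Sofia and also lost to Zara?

4

Sofia beat: Nadia, Ren, Tomas, Alice, Carmen, Asha.
Zara beat: Sofia, Jamal, Nadia, Ren, Tomas, Asha.
Both beat: Nadia, Ren, Tomas, Asha — 4.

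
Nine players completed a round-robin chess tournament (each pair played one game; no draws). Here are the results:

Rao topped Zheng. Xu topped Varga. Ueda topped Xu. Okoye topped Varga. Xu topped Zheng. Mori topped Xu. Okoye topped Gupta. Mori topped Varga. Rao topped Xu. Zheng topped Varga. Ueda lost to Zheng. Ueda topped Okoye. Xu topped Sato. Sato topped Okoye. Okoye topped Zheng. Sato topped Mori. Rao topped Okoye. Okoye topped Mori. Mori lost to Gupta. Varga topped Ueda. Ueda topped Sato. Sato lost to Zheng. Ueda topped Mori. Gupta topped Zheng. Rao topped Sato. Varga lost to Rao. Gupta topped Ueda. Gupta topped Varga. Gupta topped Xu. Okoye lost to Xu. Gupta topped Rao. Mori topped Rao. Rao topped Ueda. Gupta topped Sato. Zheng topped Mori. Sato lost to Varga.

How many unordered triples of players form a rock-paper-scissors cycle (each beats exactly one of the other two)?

Win totals: Ueda 4, Zheng 4, Sato 2, Rao 6, Gupta 7, Xu 4, Varga 2, Okoye 4, Mori 3.
A player with w wins dominates both others in C(w,2) triples; summing gives 6 + 6 + 1 + 15 + 21 + 6 + 1 + 6 + 3 = 65 transitive triples.
Total triples C(9,3) = 84, so cyclic triples = 84 − 65 = 19.

19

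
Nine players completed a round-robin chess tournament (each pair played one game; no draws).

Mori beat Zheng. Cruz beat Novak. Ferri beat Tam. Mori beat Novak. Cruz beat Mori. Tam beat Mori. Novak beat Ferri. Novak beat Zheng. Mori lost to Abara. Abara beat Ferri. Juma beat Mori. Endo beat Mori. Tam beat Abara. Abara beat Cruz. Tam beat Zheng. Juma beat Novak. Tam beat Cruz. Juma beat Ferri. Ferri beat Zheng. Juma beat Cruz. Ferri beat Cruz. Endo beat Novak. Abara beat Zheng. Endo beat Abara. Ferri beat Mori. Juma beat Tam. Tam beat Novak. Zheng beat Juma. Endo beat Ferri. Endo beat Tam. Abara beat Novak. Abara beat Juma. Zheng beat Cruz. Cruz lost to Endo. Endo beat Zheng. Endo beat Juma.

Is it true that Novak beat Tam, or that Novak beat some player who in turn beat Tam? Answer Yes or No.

Novak did not beat Tam directly.
Novak beat Ferri, Zheng. Of those, Ferri beat Tam.

Yes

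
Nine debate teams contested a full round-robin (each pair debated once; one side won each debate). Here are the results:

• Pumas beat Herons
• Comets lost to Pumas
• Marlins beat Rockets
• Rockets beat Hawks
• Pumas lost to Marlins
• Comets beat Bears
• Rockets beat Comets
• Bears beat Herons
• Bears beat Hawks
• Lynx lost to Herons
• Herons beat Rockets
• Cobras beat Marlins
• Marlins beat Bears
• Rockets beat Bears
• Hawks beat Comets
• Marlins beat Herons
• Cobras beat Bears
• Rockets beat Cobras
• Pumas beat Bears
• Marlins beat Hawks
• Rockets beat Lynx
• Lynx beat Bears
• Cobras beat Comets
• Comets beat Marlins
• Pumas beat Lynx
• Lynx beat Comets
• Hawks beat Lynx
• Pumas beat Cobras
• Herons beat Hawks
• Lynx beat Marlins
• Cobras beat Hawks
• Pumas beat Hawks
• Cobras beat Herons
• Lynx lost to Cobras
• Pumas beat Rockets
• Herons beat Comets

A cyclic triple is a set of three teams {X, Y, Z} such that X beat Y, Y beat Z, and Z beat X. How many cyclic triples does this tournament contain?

16

Win totals: Rockets 5, Cobras 6, Marlins 5, Comets 2, Hawks 2, Lynx 3, Bears 2, Herons 4, Pumas 7.
A team with w wins dominates both others in C(w,2) triples; summing gives 10 + 15 + 10 + 1 + 1 + 3 + 1 + 6 + 21 = 68 transitive triples.
Total triples C(9,3) = 84, so cyclic triples = 84 − 68 = 16.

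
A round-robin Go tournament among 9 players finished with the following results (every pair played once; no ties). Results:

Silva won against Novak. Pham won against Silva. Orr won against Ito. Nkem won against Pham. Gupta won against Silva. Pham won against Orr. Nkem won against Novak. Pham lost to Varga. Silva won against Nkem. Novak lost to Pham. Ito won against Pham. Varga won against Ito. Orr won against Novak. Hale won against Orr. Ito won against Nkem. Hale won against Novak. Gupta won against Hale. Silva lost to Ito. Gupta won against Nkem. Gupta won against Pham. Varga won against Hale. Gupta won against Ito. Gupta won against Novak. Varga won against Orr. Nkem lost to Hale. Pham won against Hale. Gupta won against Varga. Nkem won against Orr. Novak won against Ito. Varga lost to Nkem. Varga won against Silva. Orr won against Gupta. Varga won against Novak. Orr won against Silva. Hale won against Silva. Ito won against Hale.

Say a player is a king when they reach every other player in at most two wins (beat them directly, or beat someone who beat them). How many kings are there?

Ito cannot reach Gupta in two steps.
Novak cannot reach Varga, Orr, Gupta in two steps.
Silva cannot reach Hale, Gupta in two steps.
Pham cannot reach Varga in two steps.
Varga reaches everyone (king).
Orr reaches everyone (king).
Hale reaches everyone (king).
Gupta reaches everyone (king).
Nkem reaches everyone (king).
Kings: Varga, Orr, Hale, Gupta, Nkem — 5.

5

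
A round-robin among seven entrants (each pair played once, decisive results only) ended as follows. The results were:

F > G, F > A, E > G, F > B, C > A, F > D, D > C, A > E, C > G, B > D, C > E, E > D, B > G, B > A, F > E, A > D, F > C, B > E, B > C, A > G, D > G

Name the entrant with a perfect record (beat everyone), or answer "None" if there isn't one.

F has 6 wins out of 6 opponents — a perfect record.

F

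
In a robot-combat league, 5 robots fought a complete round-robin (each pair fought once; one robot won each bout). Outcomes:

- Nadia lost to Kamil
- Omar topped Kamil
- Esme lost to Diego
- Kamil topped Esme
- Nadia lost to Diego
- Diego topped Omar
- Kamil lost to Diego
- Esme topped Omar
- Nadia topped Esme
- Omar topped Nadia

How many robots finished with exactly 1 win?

2

Win totals: Diego 4, Omar 2, Nadia 1, Kamil 2, Esme 1.
Exactly 1: Nadia, Esme — 2 robots.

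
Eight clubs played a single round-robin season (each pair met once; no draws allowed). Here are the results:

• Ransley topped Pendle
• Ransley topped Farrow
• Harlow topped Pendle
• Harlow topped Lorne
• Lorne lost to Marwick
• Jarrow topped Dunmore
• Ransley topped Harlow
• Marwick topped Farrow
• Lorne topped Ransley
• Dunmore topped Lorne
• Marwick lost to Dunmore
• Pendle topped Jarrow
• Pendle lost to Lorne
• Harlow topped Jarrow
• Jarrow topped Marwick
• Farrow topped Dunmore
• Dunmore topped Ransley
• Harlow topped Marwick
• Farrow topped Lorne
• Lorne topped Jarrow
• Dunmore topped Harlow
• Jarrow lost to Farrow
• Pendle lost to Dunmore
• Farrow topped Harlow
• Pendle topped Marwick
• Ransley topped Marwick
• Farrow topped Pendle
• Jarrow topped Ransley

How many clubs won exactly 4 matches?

2

Win totals: Marwick 2, Harlow 4, Ransley 4, Pendle 2, Dunmore 5, Lorne 3, Farrow 5, Jarrow 3.
Exactly 4: Harlow, Ransley — 2 clubs.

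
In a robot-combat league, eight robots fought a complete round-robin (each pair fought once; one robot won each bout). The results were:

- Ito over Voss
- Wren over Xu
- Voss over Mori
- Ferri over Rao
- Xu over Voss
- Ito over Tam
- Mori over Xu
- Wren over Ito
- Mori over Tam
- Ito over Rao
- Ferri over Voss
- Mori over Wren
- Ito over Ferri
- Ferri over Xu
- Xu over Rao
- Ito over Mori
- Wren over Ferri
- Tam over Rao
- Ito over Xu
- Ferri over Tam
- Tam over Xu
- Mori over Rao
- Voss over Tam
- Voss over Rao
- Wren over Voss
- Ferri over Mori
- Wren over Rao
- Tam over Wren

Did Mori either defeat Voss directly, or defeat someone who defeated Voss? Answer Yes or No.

Mori did not beat Voss directly.
Mori beat Rao, Wren, Tam, Xu. Of those, Wren beat Voss.

Yes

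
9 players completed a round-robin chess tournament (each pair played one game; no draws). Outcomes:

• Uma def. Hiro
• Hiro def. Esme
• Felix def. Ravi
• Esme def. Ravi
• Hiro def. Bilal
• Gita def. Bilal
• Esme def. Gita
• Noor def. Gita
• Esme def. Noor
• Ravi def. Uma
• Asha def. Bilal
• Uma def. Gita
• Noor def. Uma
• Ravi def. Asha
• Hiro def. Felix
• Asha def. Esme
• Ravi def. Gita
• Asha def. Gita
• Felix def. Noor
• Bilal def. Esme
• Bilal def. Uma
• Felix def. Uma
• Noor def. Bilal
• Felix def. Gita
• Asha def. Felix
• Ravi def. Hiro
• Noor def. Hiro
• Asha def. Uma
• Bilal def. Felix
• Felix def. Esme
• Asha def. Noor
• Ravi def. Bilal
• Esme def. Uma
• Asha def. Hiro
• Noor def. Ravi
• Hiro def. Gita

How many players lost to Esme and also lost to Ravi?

2

Esme beat: Ravi, Uma, Gita, Noor.
Ravi beat: Asha, Uma, Hiro, Gita, Bilal.
Both beat: Uma, Gita — 2.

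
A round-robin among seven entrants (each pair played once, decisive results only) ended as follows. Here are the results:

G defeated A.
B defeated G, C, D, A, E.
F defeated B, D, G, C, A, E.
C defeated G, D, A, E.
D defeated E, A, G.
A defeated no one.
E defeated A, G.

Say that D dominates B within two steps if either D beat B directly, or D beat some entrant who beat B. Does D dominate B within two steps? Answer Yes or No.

D did not beat B directly.
D beat A, E, G, but each of them lost to B. No two-step path.

No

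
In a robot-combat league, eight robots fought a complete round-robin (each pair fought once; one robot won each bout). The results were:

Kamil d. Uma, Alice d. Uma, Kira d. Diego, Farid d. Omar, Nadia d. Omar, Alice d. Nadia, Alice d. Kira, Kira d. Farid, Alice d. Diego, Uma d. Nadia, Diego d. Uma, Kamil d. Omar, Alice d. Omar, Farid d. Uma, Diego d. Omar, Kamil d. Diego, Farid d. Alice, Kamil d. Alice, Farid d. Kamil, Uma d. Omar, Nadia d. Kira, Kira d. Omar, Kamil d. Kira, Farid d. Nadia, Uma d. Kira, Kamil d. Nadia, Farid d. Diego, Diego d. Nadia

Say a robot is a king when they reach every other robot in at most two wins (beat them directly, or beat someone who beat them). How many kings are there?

3

Omar cannot reach Diego, Alice, Kamil, Nadia, Kira, Uma, Farid in two steps.
Diego cannot reach Alice, Kamil, Farid in two steps.
Alice cannot reach Kamil in two steps.
Kamil reaches everyone (king).
Nadia cannot reach Alice, Kamil, Uma in two steps.
Kira reaches everyone (king).
Uma cannot reach Alice, Kamil in two steps.
Farid reaches everyone (king).
Kings: Kamil, Kira, Farid — 3.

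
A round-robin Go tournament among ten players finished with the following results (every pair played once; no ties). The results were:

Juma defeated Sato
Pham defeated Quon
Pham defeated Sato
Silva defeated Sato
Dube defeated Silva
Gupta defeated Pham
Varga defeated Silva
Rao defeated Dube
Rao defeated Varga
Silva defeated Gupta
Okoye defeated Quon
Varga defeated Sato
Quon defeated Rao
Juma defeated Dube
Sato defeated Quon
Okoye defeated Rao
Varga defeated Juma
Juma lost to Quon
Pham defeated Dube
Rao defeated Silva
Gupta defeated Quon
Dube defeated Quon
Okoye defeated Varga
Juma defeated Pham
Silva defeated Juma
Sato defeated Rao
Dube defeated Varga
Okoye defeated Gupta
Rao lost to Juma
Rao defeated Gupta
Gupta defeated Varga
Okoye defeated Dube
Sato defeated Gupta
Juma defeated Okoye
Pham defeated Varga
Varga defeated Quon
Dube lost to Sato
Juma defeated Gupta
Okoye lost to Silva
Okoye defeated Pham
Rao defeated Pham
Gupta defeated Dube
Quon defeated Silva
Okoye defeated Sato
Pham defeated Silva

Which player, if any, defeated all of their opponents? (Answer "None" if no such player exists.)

Highest win total is Okoye with 7 (out of 9 possible).
Okoye lost to Juma, Silva, so no player went undefeated.

None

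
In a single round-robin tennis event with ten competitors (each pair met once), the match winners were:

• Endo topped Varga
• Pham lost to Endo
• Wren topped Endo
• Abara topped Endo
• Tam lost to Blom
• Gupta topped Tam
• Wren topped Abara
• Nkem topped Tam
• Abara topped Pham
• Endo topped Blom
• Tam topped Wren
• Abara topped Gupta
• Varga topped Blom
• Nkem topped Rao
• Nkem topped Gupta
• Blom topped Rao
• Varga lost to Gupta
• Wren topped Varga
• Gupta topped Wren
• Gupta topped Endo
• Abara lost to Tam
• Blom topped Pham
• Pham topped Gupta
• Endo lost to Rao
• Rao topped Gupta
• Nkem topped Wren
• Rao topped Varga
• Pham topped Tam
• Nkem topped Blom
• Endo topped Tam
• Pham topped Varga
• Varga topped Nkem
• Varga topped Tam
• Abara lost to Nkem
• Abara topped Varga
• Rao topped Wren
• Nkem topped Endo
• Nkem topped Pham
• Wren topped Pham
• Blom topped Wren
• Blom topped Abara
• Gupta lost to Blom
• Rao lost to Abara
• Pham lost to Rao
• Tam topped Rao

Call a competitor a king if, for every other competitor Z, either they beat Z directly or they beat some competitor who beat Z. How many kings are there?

Abara reaches everyone (king).
Wren reaches everyone (king).
Blom cannot reach Nkem in two steps.
Nkem reaches everyone (king).
Gupta reaches everyone (king).
Varga reaches everyone (king).
Tam cannot reach Blom, Nkem in two steps.
Rao reaches everyone (king).
Pham reaches everyone (king).
Endo reaches everyone (king).
Kings: Abara, Wren, Nkem, Gupta, Varga, Rao, Pham, Endo — 8.

8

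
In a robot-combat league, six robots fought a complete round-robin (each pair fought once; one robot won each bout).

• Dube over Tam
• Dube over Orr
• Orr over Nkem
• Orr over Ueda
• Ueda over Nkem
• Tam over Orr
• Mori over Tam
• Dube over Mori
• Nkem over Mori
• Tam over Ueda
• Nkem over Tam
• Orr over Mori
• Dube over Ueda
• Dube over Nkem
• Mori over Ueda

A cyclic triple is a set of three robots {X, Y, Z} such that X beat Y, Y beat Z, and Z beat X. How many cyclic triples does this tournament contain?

4

Win totals: Dube 5, Ueda 1, Tam 2, Nkem 2, Mori 2, Orr 3.
A robot with w wins dominates both others in C(w,2) triples; summing gives 10 + 0 + 1 + 1 + 1 + 3 = 16 transitive triples.
Total triples C(6,3) = 20, so cyclic triples = 20 − 16 = 4.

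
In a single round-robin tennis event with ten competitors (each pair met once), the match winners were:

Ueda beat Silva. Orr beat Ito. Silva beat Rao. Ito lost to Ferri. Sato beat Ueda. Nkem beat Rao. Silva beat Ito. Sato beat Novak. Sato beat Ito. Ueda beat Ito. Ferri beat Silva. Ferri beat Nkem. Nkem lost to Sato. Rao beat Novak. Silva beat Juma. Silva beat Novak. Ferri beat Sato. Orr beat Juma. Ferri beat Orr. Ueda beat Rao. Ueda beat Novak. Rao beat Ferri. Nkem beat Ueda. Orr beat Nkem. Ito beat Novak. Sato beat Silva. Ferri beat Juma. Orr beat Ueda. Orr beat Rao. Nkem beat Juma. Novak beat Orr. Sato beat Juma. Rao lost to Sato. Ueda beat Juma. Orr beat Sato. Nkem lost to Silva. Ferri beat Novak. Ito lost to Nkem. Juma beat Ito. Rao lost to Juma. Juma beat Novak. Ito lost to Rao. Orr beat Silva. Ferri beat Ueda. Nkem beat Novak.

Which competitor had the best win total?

Win totals: Ueda 5, Juma 3, Orr 7, Ferri 8, Novak 1, Ito 1, Rao 3, Silva 5, Sato 7, Nkem 5.
Ferri leads with 8 wins (next highest: 7).

Ferri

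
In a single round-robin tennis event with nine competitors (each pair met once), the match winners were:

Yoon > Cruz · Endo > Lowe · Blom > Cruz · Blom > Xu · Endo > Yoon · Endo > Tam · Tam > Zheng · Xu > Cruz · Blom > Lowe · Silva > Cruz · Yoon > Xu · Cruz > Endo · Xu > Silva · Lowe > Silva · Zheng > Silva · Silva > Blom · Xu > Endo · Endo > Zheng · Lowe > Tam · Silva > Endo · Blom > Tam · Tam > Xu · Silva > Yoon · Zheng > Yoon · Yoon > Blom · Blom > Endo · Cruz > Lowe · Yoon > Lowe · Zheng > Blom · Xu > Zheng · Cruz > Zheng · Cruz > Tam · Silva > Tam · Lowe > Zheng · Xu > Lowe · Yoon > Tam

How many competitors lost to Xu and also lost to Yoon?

Xu beat: Lowe, Silva, Cruz, Zheng, Endo.
Yoon beat: Lowe, Cruz, Xu, Blom, Tam.
Both beat: Lowe, Cruz — 2.

2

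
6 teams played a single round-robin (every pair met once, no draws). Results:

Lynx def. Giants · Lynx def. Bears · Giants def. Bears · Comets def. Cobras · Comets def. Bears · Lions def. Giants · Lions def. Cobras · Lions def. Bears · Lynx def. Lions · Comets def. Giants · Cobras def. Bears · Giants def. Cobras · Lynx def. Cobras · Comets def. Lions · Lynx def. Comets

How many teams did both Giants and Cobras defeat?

Giants beat: Cobras, Bears.
Cobras beat: Bears.
Both beat: Bears — 1.

1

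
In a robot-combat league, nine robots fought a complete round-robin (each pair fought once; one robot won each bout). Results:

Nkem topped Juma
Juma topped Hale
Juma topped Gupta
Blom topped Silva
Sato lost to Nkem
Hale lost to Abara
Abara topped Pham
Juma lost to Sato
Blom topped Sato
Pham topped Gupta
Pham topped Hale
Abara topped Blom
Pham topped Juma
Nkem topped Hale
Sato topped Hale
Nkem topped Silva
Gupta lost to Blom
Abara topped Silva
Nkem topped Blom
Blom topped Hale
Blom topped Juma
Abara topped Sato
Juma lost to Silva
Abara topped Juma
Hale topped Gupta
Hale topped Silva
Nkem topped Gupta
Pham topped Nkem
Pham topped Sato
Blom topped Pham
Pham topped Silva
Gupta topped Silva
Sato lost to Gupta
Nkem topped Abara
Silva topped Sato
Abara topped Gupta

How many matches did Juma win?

Juma's results: beat Hale, Gupta; lost to Pham, Sato, Silva, Abara, Blom, Nkem.
That is 2 wins.

2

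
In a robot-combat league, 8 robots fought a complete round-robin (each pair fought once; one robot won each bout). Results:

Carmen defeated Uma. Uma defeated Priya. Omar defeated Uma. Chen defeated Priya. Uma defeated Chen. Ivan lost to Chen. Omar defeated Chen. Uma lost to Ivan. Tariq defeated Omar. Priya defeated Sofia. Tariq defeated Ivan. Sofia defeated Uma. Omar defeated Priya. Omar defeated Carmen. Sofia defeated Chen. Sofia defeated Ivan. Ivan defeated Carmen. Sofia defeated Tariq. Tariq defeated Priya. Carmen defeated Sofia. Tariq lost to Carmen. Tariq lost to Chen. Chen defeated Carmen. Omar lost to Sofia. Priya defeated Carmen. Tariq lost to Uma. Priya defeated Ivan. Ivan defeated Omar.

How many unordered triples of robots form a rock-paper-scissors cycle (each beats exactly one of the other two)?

Win totals: Carmen 3, Omar 4, Sofia 5, Tariq 3, Uma 3, Priya 3, Ivan 3, Chen 4.
A robot with w wins dominates both others in C(w,2) triples; summing gives 3 + 6 + 10 + 3 + 3 + 3 + 3 + 6 = 37 transitive triples.
Total triples C(8,3) = 56, so cyclic triples = 56 − 37 = 19.

19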